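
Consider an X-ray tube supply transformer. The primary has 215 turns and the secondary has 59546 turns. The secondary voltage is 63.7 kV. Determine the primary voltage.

V_p ≈ 230 V

V_p/V_s = N_p/N_s, so V_p = 63700 × 215/59546 = 230 V.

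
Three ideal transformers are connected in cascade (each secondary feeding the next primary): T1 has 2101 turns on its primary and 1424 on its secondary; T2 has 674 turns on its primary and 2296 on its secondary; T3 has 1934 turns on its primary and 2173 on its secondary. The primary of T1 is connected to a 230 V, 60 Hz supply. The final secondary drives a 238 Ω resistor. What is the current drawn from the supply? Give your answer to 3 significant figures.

I_supply ≈ 6.50 A

Secondary of T1: V = 230.00 × 1424/2101 = 155.89 V.
Secondary of T2: V = 155.89 × 2296/674 = 531.04 V.
Secondary of T3: V = 531.04 × 2173/1934 = 596.66 V.
I_load = 596.66/238 = 2.5070 A, so P_out = 596.66 × 2.5070 = 1495.8 W.
All ideal ⇒ P_in = P_out, so I_supply = 1495.8/230 = 6.50 A.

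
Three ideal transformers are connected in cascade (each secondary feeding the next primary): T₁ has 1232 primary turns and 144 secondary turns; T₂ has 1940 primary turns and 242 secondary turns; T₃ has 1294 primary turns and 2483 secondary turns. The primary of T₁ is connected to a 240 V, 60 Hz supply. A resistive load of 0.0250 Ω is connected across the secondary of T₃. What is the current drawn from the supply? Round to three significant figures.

After T₁: V = 240.00 × 144/1232 = 28.052 V.
After T₂: V = 28.052 × 242/1940 = 3.4993 V.
After T₃: V = 3.4993 × 2483/1294 = 6.7146 V.
I_load = 6.7146/0.0250 = 268.58 A, so P_out = 6.7146 × 268.58 = 1803.4 W.
All ideal ⇒ P_in = P_out, so I_supply = 1803.4/240 = 7.51 A.

I_supply ≈ 7.51 A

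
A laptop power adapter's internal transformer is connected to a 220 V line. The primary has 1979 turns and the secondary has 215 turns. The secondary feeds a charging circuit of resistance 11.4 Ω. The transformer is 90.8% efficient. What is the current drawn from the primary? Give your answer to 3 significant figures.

I_p ≈ 0.251 A

V_s = 220 × 215/1979 = 23.901 V.
I_s = V_s/R = 23.901/11.4 = 2.0966 A.
P_out = V_s I_s = 23.901 × 2.0966 = 50.110 W.
P_in = P_out/η = 50.110/0.908 = 55.187 W.
I_p = P_in/V_p = 55.187/220 = 0.251 A.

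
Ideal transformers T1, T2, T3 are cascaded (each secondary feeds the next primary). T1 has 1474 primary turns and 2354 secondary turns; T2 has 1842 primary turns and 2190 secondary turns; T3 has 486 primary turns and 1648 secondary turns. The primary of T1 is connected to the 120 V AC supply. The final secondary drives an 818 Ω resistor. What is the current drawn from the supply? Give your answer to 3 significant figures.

After T1: V = 120.00 × 2354/1474 = 191.64 V.
After T2: V = 191.64 × 2190/1842 = 227.85 V.
After T3: V = 227.85 × 1648/486 = 772.62 V.
I_load = 772.62/818 = 0.94452 A, so P_out = 772.62 × 0.94452 = 729.76 W.
All ideal ⇒ P_in = P_out, so I_supply = 729.76/120 = 6.08 A.

I_supply ≈ 6.08 A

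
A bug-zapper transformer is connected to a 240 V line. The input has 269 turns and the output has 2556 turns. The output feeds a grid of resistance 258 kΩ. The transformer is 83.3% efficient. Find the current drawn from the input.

I_in ≈ 0.101 A

V_out = 240 × 2556/269 = 2280.4 V.
I_out = V_out/R = 2280.4/258000 = 0.0088389 A.
P_out = V_out I_out = 2280.4 × 0.0088389 = 20.157 W.
P_in = P_out/η = 20.157/0.833 = 24.198 W.
I_in = P_in/V_in = 24.198/240 = 0.101 A.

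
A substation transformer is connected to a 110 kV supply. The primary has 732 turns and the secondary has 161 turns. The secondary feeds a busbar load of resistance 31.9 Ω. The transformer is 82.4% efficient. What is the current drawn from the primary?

I_p ≈ 202 A

V_s = 110000 × 161/732 = 24194 V.
I_s = V_s/R = 24194/31.9 = 758.43 A.
P_out = V_s I_s = 24194 × 758.43 = 1.8350×10^7 W.
P_in = P_out/η = 1.8350×10^7/0.824 = 2.2269×10^7 W.
I_p = P_in/V_p = 2.2269×10^7/110000 = 202 A.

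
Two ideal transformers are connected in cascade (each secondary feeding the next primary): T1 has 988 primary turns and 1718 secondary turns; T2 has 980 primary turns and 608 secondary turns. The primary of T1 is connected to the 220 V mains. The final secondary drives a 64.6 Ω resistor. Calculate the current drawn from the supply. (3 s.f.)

Secondary of T1: V = 220.00 × 1718/988 = 382.55 V.
Secondary of T2: V = 382.55 × 608/980 = 237.34 V.
I_load = 237.34/64.6 = 3.6740 A, so P_out = 237.34 × 3.6740 = 871.97 W.
All ideal ⇒ P_in = P_out, so I_supply = 871.97/220 = 3.96 A.

I_supply ≈ 3.96 A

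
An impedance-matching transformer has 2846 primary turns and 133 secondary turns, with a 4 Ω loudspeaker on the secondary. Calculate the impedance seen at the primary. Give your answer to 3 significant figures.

Z_p ≈ 1830 Ω

Z_p = (N_p/N_s)² × Z_s = (2846/133)² × 4 = 1830 Ω.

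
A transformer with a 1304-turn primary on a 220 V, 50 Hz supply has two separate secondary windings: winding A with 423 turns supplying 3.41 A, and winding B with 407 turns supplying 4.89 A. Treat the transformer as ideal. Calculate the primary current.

I_p ≈ 2.63 A

V_A = 220 × 423/1304 = 71.365 V; V_B = 220 × 407/1304 = 68.666 V.
P_out = V_A I_A + V_B I_B = 71.365×3.41 + 68.666×4.89 = 243.35 + 335.77 = 579.13 W.
Ideal ⇒ P_in = P_out, so I_p = P_out/V_p = 579.13/220 = 2.63 A.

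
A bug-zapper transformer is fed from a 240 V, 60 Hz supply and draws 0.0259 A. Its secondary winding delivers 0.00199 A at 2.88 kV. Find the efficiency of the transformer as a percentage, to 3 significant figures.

η ≈ 92.2%

P_in = 240 × 0.0259 = 6.21600 W.
P_out = 2880 × 0.00199 = 5.73120 W.
η = P_out/P_in = 5.73120/6.21600 = 0.922.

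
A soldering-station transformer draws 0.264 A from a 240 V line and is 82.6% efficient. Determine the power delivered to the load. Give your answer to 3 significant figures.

P_in = V_p I_p = 240 × 0.264 = 63.360 W.
P_out = η P_in = 0.826 × 63.360 = 52.3 W.

P_out ≈ 52.3 W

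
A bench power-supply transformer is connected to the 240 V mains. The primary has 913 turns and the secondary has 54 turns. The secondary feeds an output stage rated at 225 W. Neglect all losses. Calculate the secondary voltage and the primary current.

V_s = V_p × N_s/N_p = 240 × 54/913 = 14.195 V.
I_s = P/V_s = 225/14.195 = 15.851 A.
I_p = I_s × N_s/N_p = 15.851 × 54/913 = 0.938 A.

V_s ≈ 14.2 V, I_p ≈ 0.938 A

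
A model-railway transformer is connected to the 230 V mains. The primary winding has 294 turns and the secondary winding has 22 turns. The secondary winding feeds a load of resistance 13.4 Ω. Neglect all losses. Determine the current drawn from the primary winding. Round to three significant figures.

V_s = V_p × N_s/N_p = 230 × 22/294 = 17.211 V.
I_s = V_s/R = 17.211/13.4 = 1.2844 A.
For an ideal transformer I_p N_p = I_s N_s, so I_p = 1.2844 × 22/294 = 0.0961 A.

I_p ≈ 0.0961 A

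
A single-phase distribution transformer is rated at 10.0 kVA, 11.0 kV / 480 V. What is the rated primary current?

I_p ≈ 0.909 A

I_p = S/V_p = 10000/11000 = 0.909 A.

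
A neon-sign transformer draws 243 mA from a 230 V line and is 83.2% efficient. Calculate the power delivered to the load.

P_out ≈ 46.5 W

P_in = V_in I_in = 230 × 0.243 = 55.890 W.
P_out = η P_in = 0.832 × 55.890 = 46.5 W.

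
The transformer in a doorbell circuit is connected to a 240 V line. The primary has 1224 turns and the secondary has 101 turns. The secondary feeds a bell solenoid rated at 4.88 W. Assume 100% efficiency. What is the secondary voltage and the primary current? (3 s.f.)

V_s = V_p × N_s/N_p = 240 × 101/1224 = 19.804 V.
I_s = P/V_s = 4.88/19.804 = 0.24642 A.
I_p = I_s × N_s/N_p = 0.24642 × 101/1224 = 0.0203 A.

V_s ≈ 19.8 V, I_p ≈ 0.0203 A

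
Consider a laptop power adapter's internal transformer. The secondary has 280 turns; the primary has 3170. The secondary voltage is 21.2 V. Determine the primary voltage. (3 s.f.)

V_p ≈ 240 V

V_p/V_s = N_p/N_s, so V_p = 21.2 × 3170/280 = 240 V.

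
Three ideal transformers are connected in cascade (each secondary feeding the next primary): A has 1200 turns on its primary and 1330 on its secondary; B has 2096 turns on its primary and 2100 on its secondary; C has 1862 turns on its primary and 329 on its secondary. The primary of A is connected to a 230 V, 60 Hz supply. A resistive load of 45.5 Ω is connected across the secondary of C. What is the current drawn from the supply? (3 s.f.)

Secondary of A: V = 230.00 × 1330/1200 = 254.92 V.
Secondary of B: V = 254.92 × 2100/2096 = 255.40 V.
Secondary of C: V = 255.40 × 329/1862 = 45.128 V.
I_load = 45.128/45.5 = 0.99182 A, so P_out = 45.128 × 0.99182 = 44.758 W.
All ideal ⇒ P_in = P_out, so I_supply = 44.758/230 = 0.195 A.

I_supply ≈ 0.195 A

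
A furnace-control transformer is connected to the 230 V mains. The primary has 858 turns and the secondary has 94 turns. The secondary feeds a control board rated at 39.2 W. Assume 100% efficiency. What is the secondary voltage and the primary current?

V_s ≈ 25.2 V, I_p ≈ 0.170 A

V_s = V_p × N_s/N_p = 230 × 94/858 = 25.198 V.
I_s = P/V_s = 39.2/25.198 = 1.5557 A.
I_p = I_s × N_s/N_p = 1.5557 × 94/858 = 0.170 A.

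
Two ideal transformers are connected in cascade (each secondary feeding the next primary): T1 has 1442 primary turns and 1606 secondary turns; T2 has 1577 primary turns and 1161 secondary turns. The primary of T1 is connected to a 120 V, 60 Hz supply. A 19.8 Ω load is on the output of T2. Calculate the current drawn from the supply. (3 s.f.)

After T1: V = 120.00 × 1606/1442 = 133.65 V.
After T2: V = 133.65 × 1161/1577 = 98.393 V.
I_load = 98.393/19.8 = 4.9693 A, so P_out = 98.393 × 4.9693 = 488.94 W.
All ideal ⇒ P_in = P_out, so I_supply = 488.94/120 = 4.07 A.

I_supply ≈ 4.07 A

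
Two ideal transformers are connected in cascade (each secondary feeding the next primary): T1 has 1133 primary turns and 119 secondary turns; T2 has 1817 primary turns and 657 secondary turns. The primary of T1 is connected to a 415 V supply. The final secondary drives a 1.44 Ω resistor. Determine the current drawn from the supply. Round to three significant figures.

I_supply ≈ 0.416 A

After T1: V = 415.00 × 119/1133 = 43.588 V.
After T2: V = 43.588 × 657/1817 = 15.761 V.
I_load = 15.761/1.44 = 10.945 A, so P_out = 15.761 × 10.945 = 172.50 W.
All ideal ⇒ P_in = P_out, so I_supply = 172.50/415 = 0.416 A.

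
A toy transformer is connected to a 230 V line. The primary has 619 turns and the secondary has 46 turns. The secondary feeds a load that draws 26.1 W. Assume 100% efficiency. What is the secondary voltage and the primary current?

V_s = V_p × N_s/N_p = 230 × 46/619 = 17.092 V.
I_s = P/V_s = 26.1/17.092 = 1.5270 A.
I_p = I_s × N_s/N_p = 1.5270 × 46/619 = 0.113 A.

V_s ≈ 17.1 V, I_p ≈ 0.113 A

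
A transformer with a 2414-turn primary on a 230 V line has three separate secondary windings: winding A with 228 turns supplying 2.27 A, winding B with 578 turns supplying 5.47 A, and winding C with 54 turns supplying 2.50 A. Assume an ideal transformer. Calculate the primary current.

V_A = 230 × 228/2414 = 21.723 V; V_B = 230 × 578/2414 = 55.070 V; V_C = 230 × 54/2414 = 5.1450 V.
P_out = V_A I_A + V_B I_B + V_C I_C = 21.723×2.27 + 55.070×5.47 + 5.1450×2.50 = 49.312 + 301.24 + 12.862 = 363.41 W.
Ideal ⇒ P_in = P_out, so I_p = P_out/V_p = 363.41/230 = 1.58 A.

I_p ≈ 1.58 A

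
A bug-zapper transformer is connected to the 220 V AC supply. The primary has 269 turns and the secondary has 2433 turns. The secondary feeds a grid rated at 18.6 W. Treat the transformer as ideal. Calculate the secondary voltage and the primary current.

V_s = V_p × N_s/N_p = 220 × 2433/269 = 1989.8 V.
I_s = P/V_s = 18.6/1989.8 = 0.0093476 A.
I_p = I_s × N_s/N_p = 0.0093476 × 2433/269 = 0.0845 A.

V_s ≈ 1990 V, I_p ≈ 0.0845 A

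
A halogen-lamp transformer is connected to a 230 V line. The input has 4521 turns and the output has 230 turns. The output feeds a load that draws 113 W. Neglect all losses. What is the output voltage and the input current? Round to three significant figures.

V_out = V_in × N_out/N_in = 230 × 230/4521 = 11.701 V.
I_out = P/V_out = 113/11.701 = 9.6573 A.
I_in = I_out × N_out/N_in = 9.6573 × 230/4521 = 0.491 A.

V_out ≈ 11.7 V, I_in ≈ 0.491 A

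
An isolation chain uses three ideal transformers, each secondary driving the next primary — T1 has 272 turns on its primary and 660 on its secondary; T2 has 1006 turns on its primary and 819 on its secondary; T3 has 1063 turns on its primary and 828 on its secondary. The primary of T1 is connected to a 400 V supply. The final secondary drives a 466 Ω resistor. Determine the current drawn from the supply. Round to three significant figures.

Secondary of T1: V = 400.00 × 660/272 = 970.59 V.
Secondary of T2: V = 970.59 × 819/1006 = 790.17 V.
Secondary of T3: V = 790.17 × 828/1063 = 615.49 V.
I_load = 615.49/466 = 1.3208 A, so P_out = 615.49 × 1.3208 = 812.92 W.
All ideal ⇒ P_in = P_out, so I_supply = 812.92/400 = 2.03 A.

I_supply ≈ 2.03 A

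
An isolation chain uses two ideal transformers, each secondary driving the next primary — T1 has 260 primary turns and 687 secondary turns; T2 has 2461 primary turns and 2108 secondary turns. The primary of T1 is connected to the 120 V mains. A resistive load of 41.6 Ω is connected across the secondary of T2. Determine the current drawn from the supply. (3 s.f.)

After T1: V = 120.00 × 687/260 = 317.08 V.
After T2: V = 317.08 × 2108/2461 = 271.60 V.
I_load = 271.60/41.6 = 6.5288 A, so P_out = 271.60 × 6.5288 = 1773.2 W.
All ideal ⇒ P_in = P_out, so I_supply = 1773.2/120 = 14.8 A.

I_supply ≈ 14.8 A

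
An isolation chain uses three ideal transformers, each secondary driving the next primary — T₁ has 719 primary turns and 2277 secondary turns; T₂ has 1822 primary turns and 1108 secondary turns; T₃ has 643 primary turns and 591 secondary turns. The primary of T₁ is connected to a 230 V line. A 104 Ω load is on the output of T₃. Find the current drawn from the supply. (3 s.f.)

I_supply ≈ 6.93 A

Secondary of T₁: V = 230.00 × 2277/719 = 728.39 V.
Secondary of T₂: V = 728.39 × 1108/1822 = 442.95 V.
Secondary of T₃: V = 442.95 × 591/643 = 407.13 V.
I_load = 407.13/104 = 3.9147 A, so P_out = 407.13 × 3.9147 = 1593.8 W.
All ideal ⇒ P_in = P_out, so I_supply = 1593.8/230 = 6.93 A.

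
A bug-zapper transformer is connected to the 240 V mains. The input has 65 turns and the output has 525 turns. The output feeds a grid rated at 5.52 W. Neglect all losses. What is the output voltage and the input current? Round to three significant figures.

V_out ≈ 1940 V, I_in ≈ 0.0230 A

V_out = V_in × N_out/N_in = 240 × 525/65 = 1938.5 V.
I_out = P/V_out = 5.52/1938.5 = 0.0028476 A.
I_in = I_out × N_out/N_in = 0.0028476 × 525/65 = 0.0230 A.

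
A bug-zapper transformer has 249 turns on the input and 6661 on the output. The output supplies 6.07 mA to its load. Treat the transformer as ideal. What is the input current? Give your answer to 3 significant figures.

For an ideal transformer I_in/I_out = N_out/N_in, so I_in = 0.00607 × 6661/249 = 0.162 A.

I_in ≈ 0.162 A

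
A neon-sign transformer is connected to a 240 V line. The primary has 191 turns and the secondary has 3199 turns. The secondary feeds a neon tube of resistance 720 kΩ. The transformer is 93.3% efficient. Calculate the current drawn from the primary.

V_s = 240 × 3199/191 = 4019.7 V.
I_s = V_s/R = 4019.7/720000 = 0.0055829 A.
P_out = V_s I_s = 4019.7 × 0.0055829 = 22.441 W.
P_in = P_out/η = 22.441/0.933 = 24.053 W.
I_p = P_in/V_p = 24.053/240 = 0.100 A.

I_p ≈ 0.100 A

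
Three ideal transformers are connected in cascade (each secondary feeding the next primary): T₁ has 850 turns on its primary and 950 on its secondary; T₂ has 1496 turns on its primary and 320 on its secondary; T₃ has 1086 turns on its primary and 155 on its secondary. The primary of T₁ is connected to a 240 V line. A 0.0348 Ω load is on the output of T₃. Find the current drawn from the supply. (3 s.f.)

After T₁: V = 240.00 × 950/850 = 268.24 V.
After T₂: V = 268.24 × 320/1496 = 57.377 V.
After T₃: V = 57.377 × 155/1086 = 8.1891 V.
I_load = 8.1891/0.0348 = 235.32 A, so P_out = 8.1891 × 235.32 = 1927.1 W.
All ideal ⇒ P_in = P_out, so I_supply = 1927.1/240 = 8.03 A.

I_supply ≈ 8.03 A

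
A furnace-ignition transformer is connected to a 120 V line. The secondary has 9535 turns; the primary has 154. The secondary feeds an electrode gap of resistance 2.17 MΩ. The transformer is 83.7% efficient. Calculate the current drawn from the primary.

V_s = 120 × 9535/154 = 7429.9 V.
I_s = V_s/R = 7429.9/(2.17×10^6) = 0.0034239 A.
P_out = V_s I_s = 7429.9 × 0.0034239 = 25.439 W.
P_in = P_out/η = 25.439/0.837 = 30.393 W.
I_p = P_in/V_p = 30.393/120 = 0.253 A.

I_p ≈ 0.253 A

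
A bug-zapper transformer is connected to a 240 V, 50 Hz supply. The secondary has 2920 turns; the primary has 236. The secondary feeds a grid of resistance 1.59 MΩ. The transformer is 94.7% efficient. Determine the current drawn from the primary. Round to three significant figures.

I_p ≈ 0.0244 A

V_s = 240 × 2920/236 = 2969.5 V.
I_s = V_s/R = 2969.5/(1.59×10^6) = 0.0018676 A.
P_out = V_s I_s = 2969.5 × 0.0018676 = 5.5458 W.
P_in = P_out/η = 5.5458/0.947 = 5.8562 W.
I_p = P_in/V_p = 5.8562/240 = 0.0244 A.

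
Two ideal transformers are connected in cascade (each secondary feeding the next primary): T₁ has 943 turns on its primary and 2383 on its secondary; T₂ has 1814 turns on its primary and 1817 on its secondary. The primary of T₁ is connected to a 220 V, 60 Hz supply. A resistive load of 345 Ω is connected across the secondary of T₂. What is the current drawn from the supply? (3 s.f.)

Secondary of T₁: V = 220.00 × 2383/943 = 555.95 V.
Secondary of T₂: V = 555.95 × 1817/1814 = 556.87 V.
I_load = 556.87/345 = 1.6141 A, so P_out = 556.87 × 1.6141 = 898.85 W.
All ideal ⇒ P_in = P_out, so I_supply = 898.85/220 = 4.09 A.

I_supply ≈ 4.09 A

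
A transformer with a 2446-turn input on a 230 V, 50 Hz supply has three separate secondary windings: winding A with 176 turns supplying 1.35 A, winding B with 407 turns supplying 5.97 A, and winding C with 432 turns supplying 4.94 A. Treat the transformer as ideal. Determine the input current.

I_in ≈ 1.96 A

V_A = 230 × 176/2446 = 16.549 V; V_B = 230 × 407/2446 = 38.271 V; V_C = 230 × 432/2446 = 40.621 V.
P_out = V_A I_A + V_B I_B + V_C I_C = 16.549×1.35 + 38.271×5.97 + 40.621×4.94 = 22.342 + 228.48 + 200.67 = 451.49 W.
Ideal ⇒ P_in = P_out, so I_in = P_out/V_in = 451.49/230 = 1.96 A.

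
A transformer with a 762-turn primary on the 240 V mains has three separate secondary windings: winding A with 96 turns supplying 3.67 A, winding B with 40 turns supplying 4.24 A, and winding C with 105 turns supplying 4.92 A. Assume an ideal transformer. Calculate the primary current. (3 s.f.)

V_A = 240 × 96/762 = 30.236 V; V_B = 240 × 40/762 = 12.598 V; V_C = 240 × 105/762 = 33.071 V.
P_out = V_A I_A + V_B I_B + V_C I_C = 30.236×3.67 + 12.598×4.24 + 33.071×4.92 = 110.97 + 53.417 + 162.71 = 327.09 W.
Ideal ⇒ P_in = P_out, so I_p = P_out/V_p = 327.09/240 = 1.36 A.

I_p ≈ 1.36 A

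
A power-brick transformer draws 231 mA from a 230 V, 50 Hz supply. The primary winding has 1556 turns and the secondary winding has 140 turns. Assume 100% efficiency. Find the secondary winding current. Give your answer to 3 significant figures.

I_s/I_p = N_p/N_s, so I_s = 0.231 × 1556/140 = 2.57 A.

I_s ≈ 2.57 A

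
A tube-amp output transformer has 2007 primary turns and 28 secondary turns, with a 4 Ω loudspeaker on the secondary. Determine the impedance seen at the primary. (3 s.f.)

Z_p ≈ 20600 Ω

Z_p = (N_p/N_s)² × Z_s = (2007/28)² × 4 = 20600 Ω.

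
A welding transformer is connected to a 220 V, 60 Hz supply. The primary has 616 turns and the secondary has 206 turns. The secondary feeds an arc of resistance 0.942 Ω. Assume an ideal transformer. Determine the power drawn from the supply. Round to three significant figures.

V_s = V_p × N_s/N_p = 220 × 206/616 = 73.571 V.
I_s = V_s/R = 73.571/0.942 = 78.101 A.
I_p = I_s × N_s/N_p = 78.101 × 206/616 = 26.118 A.
P = V_p I_p = 220 × 26.118 = 5750 W.

P ≈ 5750 W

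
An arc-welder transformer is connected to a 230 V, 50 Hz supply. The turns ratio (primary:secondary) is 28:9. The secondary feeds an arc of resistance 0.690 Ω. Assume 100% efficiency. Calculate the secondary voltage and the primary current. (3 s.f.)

V_s ≈ 73.9 V, I_p ≈ 34.4 A

V_s = V_p × N_s/N_p = 230 × 9/28 = 73.929 V.
I_s = V_s/R = 73.929/0.690 = 107.14 A.
I_p = I_s × N_s/N_p = 107.14 × 9/28 = 34.4 A.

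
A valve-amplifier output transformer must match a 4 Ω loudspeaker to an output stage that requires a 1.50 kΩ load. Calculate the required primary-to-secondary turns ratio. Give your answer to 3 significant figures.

N_p/N_s ≈ 19.4

Z_p/Z_s = (N_p/N_s)², so N_p/N_s = √(1500/4) = √375 = 19.4.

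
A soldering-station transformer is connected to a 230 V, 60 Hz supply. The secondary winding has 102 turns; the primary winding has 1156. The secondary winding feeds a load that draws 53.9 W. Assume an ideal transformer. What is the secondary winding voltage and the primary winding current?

V_s = V_p × N_s/N_p = 230 × 102/1156 = 20.294 V.
I_s = P/V_s = 53.9/20.294 = 2.6559 A.
I_p = I_s × N_s/N_p = 2.6559 × 102/1156 = 0.234 A.

V_s ≈ 20.3 V, I_p ≈ 0.234 A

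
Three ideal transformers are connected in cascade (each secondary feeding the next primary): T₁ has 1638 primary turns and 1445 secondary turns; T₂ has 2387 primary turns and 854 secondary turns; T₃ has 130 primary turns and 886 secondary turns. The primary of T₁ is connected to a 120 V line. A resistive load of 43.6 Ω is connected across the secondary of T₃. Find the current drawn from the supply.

I_supply ≈ 12.7 A

After T₁: V = 120.00 × 1445/1638 = 105.86 V.
After T₂: V = 105.86 × 854/2387 = 37.874 V.
After T₃: V = 37.874 × 886/130 = 258.13 V.
I_load = 258.13/43.6 = 5.9203 A, so P_out = 258.13 × 5.9203 = 1528.2 W.
All ideal ⇒ P_in = P_out, so I_supply = 1528.2/120 = 12.7 A.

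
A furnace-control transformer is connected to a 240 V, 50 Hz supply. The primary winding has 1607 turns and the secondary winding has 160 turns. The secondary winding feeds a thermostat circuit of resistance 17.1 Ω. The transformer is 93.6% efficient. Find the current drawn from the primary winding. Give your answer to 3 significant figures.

V_s = 240 × 160/1607 = 23.895 V.
I_s = V_s/R = 23.895/17.1 = 1.3974 A.
P_out = V_s I_s = 23.895 × 1.3974 = 33.391 W.
P_in = P_out/η = 33.391/0.936 = 35.675 W.
I_p = P_in/V_p = 35.675/240 = 0.149 A.

I_p ≈ 0.149 A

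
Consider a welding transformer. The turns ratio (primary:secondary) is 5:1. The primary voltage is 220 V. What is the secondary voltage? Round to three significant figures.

V_s ≈ 44.0 V

V_s/V_p = N_s/N_p, so V_s = 220 × 1/5 = 44.0 V.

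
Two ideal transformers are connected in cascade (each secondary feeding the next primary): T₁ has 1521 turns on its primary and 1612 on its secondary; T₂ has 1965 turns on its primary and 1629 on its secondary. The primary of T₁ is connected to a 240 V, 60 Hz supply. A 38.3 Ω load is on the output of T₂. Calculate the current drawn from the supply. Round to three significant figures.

After T₁: V = 240.00 × 1612/1521 = 254.36 V.
After T₂: V = 254.36 × 1629/1965 = 210.87 V.
I_load = 210.87/38.3 = 5.5056 A, so P_out = 210.87 × 5.5056 = 1160.9 W.
All ideal ⇒ P_in = P_out, so I_supply = 1160.9/240 = 4.84 A.

I_supply ≈ 4.84 A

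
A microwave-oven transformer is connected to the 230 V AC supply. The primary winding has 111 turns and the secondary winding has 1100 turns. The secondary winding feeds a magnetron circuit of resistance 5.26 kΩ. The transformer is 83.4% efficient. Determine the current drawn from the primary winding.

I_p ≈ 5.15 A

V_s = 230 × 1100/111 = 2279.3 V.
I_s = V_s/R = 2279.3/5260 = 0.43332 A.
P_out = V_s I_s = 2279.3 × 0.43332 = 987.66 W.
P_in = P_out/η = 987.66/0.834 = 1184.2 W.
I_p = P_in/V_p = 1184.2/230 = 5.15 A.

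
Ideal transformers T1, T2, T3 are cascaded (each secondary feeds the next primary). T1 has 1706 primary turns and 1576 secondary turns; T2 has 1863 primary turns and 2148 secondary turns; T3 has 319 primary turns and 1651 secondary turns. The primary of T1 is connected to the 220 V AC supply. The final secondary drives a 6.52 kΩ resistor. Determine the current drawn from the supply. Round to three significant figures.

Secondary of T1: V = 220.00 × 1576/1706 = 203.24 V.
Secondary of T2: V = 203.24 × 2148/1863 = 234.33 V.
Secondary of T3: V = 234.33 × 1651/319 = 1212.8 V.
I_load = 1212.8/6520 = 0.18601 A, so P_out = 1212.8 × 0.18601 = 225.58 W.
All ideal ⇒ P_in = P_out, so I_supply = 225.58/220 = 1.03 A.

I_supply ≈ 1.03 A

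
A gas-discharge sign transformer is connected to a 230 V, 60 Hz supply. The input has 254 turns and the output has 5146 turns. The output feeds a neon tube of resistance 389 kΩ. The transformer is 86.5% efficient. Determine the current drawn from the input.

V_out = 230 × 5146/254 = 4659.8 V.
I_out = V_out/R = 4659.8/389000 = 0.011979 A.
P_out = V_out I_out = 4659.8 × 0.011979 = 55.819 W.
P_in = P_out/η = 55.819/0.865 = 64.530 W.
I_in = P_in/V_in = 64.530/230 = 0.281 A.

I_in ≈ 0.281 A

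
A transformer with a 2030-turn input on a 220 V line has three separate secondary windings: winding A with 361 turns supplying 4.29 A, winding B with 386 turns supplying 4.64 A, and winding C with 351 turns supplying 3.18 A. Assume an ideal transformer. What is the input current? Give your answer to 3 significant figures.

I_in ≈ 2.20 A

V_A = 220 × 361/2030 = 39.123 V; V_B = 220 × 386/2030 = 41.833 V; V_C = 220 × 351/2030 = 38.039 V.
P_out = V_A I_A + V_B I_B + V_C I_C = 39.123×4.29 + 41.833×4.64 + 38.039×3.18 = 167.84 + 194.10 + 120.97 = 482.91 W.
Ideal ⇒ P_in = P_out, so I_in = P_out/V_in = 482.91/220 = 2.20 A.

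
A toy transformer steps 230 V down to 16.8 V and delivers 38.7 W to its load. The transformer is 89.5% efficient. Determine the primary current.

I_p ≈ 0.188 A

P_in = P_out/η = 38.7/0.895 = 43.240 W.
I_p = P_in/V_p = 43.240/230 = 0.188 A.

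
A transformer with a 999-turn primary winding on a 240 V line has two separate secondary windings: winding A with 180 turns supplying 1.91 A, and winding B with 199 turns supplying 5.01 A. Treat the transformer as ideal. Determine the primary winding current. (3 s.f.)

V_A = 240 × 180/999 = 43.243 V; V_B = 240 × 199/999 = 47.808 V.
P_out = V_A I_A + V_B I_B = 43.243×1.91 + 47.808×5.01 = 82.595 + 239.52 = 322.11 W.
Ideal ⇒ P_in = P_out, so I_p = P_out/V_p = 322.11/240 = 1.34 A.

I_p ≈ 1.34 A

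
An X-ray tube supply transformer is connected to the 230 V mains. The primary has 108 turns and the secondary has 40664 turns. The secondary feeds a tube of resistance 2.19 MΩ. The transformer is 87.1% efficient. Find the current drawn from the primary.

V_s = 230 × 40664/108 = 86599 V.
I_s = V_s/R = 86599/(2.19×10^6) = 0.039543 A.
P_out = V_s I_s = 86599 × 0.039543 = 3424.4 W.
P_in = P_out/η = 3424.4/0.871 = 3931.6 W.
I_p = P_in/V_p = 3931.6/230 = 17.1 A.

I_p ≈ 17.1 A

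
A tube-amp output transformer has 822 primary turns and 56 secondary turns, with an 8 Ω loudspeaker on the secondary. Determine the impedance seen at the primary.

Z_p = (N_p/N_s)² × Z_s = (822/56)² × 8 = 1720 Ω.

Z_p ≈ 1720 Ω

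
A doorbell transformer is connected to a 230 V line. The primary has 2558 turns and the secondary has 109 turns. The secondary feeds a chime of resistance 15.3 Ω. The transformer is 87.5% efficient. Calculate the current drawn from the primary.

I_p ≈ 0.0312 A

V_s = 230 × 109/2558 = 9.8006 V.
I_s = V_s/R = 9.8006/15.3 = 0.64056 A.
P_out = V_s I_s = 9.8006 × 0.64056 = 6.2779 W.
P_in = P_out/η = 6.2779/0.875 = 7.1748 W.
I_p = P_in/V_p = 7.1748/230 = 0.0312 A.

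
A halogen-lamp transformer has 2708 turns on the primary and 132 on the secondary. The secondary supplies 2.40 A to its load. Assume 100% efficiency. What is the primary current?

I_p ≈ 0.117 A

For an ideal transformer I_p/I_s = N_s/N_p, so I_p = 2.40 × 132/2708 = 0.117 A.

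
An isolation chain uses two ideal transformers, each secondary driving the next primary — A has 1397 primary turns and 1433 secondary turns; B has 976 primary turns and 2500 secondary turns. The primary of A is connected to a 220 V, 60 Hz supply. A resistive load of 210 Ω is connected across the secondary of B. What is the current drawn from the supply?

I_supply ≈ 7.23 A

After A: V = 220.00 × 1433/1397 = 225.67 V.
After B: V = 225.67 × 2500/976 = 578.05 V.
I_load = 578.05/210 = 2.7526 A, so P_out = 578.05 × 2.7526 = 1591.1 W.
All ideal ⇒ P_in = P_out, so I_supply = 1591.1/220 = 7.23 A.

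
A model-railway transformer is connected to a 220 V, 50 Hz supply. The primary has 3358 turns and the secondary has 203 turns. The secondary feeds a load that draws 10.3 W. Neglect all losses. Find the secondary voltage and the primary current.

V_s ≈ 13.3 V, I_p ≈ 0.0468 A

V_s = V_p × N_s/N_p = 220 × 203/3358 = 13.300 V.
I_s = P/V_s = 10.3/13.300 = 0.77446 A.
I_p = I_s × N_s/N_p = 0.77446 × 203/3358 = 0.0468 A.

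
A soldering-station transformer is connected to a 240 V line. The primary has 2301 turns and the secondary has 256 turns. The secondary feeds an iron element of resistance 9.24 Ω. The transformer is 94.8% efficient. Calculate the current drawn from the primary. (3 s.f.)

I_p ≈ 0.339 A

V_s = 240 × 256/2301 = 26.701 V.
I_s = V_s/R = 26.701/9.24 = 2.8898 A.
P_out = V_s I_s = 26.701 × 2.8898 = 77.161 W.
P_in = P_out/η = 77.161/0.948 = 81.393 W.
I_p = P_in/V_p = 81.393/240 = 0.339 A.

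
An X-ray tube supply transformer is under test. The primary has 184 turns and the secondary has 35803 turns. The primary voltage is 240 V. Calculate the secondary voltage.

V_s/V_p = N_s/N_p, so V_s = 240 × 35803/184 = 46700 V.

V_s ≈ 46700 V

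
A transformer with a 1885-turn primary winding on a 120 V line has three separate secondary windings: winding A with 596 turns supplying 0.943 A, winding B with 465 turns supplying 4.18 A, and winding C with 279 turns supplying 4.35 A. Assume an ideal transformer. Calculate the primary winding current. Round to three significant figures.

V_A = 120 × 596/1885 = 37.942 V; V_B = 120 × 465/1885 = 29.602 V; V_C = 120 × 279/1885 = 17.761 V.
P_out = V_A I_A + V_B I_B + V_C I_C = 37.942×0.943 + 29.602×4.18 + 17.761×4.35 = 35.779 + 123.74 + 77.262 = 236.78 W.
Ideal ⇒ P_in = P_out, so I_p = P_out/V_p = 236.78/120 = 1.97 A.

I_p ≈ 1.97 A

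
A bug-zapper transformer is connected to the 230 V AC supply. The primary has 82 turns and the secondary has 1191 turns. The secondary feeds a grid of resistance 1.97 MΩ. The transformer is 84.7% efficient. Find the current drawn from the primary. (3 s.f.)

I_p ≈ 0.0291 A

V_s = 230 × 1191/82 = 3340.6 V.
I_s = V_s/R = 3340.6/(1.97×10^6) = 0.0016957 A.
P_out = V_s I_s = 3340.6 × 0.0016957 = 5.6648 W.
P_in = P_out/η = 5.6648/0.847 = 6.6881 W.
I_p = P_in/V_p = 6.6881/230 = 0.0291 A.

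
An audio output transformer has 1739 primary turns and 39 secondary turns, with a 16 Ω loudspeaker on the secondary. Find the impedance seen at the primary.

Z_p ≈ 31800 Ω

Z_p = (N_p/N_s)² × Z_s = (1739/39)² × 16 = 31800 Ω.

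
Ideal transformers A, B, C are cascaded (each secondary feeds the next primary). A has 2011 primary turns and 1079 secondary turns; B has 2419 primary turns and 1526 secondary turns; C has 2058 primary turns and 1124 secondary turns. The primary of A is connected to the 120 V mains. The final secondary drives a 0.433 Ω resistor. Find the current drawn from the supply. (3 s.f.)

I_supply ≈ 9.47 A

After A: V = 120.00 × 1079/2011 = 64.386 V.
After B: V = 64.386 × 1526/2419 = 40.617 V.
After C: V = 40.617 × 1124/2058 = 22.184 V.
I_load = 22.184/0.433 = 51.232 A, so P_out = 22.184 × 51.232 = 1136.5 W.
All ideal ⇒ P_in = P_out, so I_supply = 1136.5/120 = 9.47 A.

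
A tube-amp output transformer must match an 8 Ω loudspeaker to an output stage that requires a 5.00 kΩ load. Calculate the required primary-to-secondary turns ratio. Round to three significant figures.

N_p/N_s ≈ 25.0

Z_p/Z_s = (N_p/N_s)², so N_p/N_s = √(5000/8) = √625 = 25.0.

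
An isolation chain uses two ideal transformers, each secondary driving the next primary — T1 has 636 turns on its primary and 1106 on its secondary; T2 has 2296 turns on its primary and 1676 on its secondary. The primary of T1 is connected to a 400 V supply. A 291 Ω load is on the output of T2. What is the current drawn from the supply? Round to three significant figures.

I_supply ≈ 2.21 A

Secondary of T1: V = 400.00 × 1106/636 = 695.60 V.
Secondary of T2: V = 695.60 × 1676/2296 = 507.76 V.
I_load = 507.76/291 = 1.7449 A, so P_out = 507.76 × 1.7449 = 885.99 W.
All ideal ⇒ P_in = P_out, so I_supply = 885.99/400 = 2.21 A.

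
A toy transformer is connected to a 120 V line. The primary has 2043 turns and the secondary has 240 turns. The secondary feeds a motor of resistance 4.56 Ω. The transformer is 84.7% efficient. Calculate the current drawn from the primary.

I_p ≈ 0.429 A

V_s = 120 × 240/2043 = 14.097 V.
I_s = V_s/R = 14.097/4.56 = 3.0914 A.
P_out = V_s I_s = 14.097 × 3.0914 = 43.580 W.
P_in = P_out/η = 43.580/0.847 = 51.452 W.
I_p = P_in/V_p = 51.452/120 = 0.429 A.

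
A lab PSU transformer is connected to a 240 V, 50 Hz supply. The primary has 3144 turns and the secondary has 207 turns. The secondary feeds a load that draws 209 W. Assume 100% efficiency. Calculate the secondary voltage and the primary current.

V_s = V_p × N_s/N_p = 240 × 207/3144 = 15.802 V.
I_s = P/V_s = 209/15.802 = 13.227 A.
I_p = I_s × N_s/N_p = 13.227 × 207/3144 = 0.871 A.

V_s ≈ 15.8 V, I_p ≈ 0.871 A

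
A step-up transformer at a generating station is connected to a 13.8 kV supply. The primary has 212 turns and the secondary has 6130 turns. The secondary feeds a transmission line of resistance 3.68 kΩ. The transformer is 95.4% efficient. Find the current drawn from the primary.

I_p ≈ 3290 A

V_s = 13800 × 6130/212 = 399030 V.
I_s = V_s/R = 399030/3680 = 108.43 A.
P_out = V_s I_s = 399030 × 108.43 = 4.3267×10^7 W.
P_in = P_out/η = 4.3267×10^7/0.954 = 4.5354×10^7 W.
I_p = P_in/V_p = 4.5354×10^7/13800 = 3290 A.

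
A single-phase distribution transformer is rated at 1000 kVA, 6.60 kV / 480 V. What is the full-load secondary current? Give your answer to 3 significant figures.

I_s ≈ 2080 A

I_s = S/V_s = 1000000/480 = 2080 A.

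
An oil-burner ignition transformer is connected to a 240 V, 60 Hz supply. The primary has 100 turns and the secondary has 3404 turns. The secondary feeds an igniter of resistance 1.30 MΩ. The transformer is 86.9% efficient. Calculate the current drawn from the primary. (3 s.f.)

I_p ≈ 0.246 A

V_s = 240 × 3404/100 = 8169.6 V.
I_s = V_s/R = 8169.6/(1.30×10^6) = 0.0062843 A.
P_out = V_s I_s = 8169.6 × 0.0062843 = 51.340 W.
P_in = P_out/η = 51.340/0.869 = 59.080 W.
I_p = P_in/V_p = 59.080/240 = 0.246 A.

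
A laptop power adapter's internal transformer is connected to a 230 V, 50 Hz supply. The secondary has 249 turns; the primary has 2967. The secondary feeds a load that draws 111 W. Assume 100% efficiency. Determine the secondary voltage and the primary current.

V_s = V_p × N_s/N_p = 230 × 249/2967 = 19.302 V.
I_s = P/V_s = 111/19.302 = 5.7506 A.
I_p = I_s × N_s/N_p = 5.7506 × 249/2967 = 0.483 A.

V_s ≈ 19.3 V, I_p ≈ 0.483 A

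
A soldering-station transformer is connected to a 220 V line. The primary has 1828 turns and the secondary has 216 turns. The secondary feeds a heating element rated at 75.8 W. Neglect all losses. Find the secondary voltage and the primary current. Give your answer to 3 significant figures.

V_s ≈ 26.0 V, I_p ≈ 0.345 A

V_s = V_p × N_s/N_p = 220 × 216/1828 = 25.996 V.
I_s = P/V_s = 75.8/25.996 = 2.9159 A.
I_p = I_s × N_s/N_p = 2.9159 × 216/1828 = 0.345 A.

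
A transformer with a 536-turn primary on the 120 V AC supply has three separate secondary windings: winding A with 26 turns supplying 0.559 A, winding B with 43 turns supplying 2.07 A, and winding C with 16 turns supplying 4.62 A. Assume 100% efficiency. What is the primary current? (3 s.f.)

I_p ≈ 0.331 A

V_A = 120 × 26/536 = 5.8209 V; V_B = 120 × 43/536 = 9.6269 V; V_C = 120 × 16/536 = 3.5821 V.
P_out = V_A I_A + V_B I_B + V_C I_C = 5.8209×0.559 + 9.6269×2.07 + 3.5821×4.62 = 3.2539 + 19.928 + 16.549 = 39.731 W.
Ideal ⇒ P_in = P_out, so I_p = P_out/V_p = 39.731/120 = 0.331 A.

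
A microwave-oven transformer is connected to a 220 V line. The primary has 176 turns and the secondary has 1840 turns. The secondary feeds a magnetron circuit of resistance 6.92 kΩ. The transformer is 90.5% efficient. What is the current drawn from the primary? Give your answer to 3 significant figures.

V_s = 220 × 1840/176 = 2300.0 V.
I_s = V_s/R = 2300.0/6920 = 0.33237 A.
P_out = V_s I_s = 2300.0 × 0.33237 = 764.45 W.
P_in = P_out/η = 764.45/0.905 = 844.70 W.
I_p = P_in/V_p = 844.70/220 = 3.84 A.

I_p ≈ 3.84 A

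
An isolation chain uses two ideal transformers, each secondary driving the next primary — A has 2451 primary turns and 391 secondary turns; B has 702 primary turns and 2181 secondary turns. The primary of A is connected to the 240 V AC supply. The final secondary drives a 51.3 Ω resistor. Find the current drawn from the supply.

I_supply ≈ 1.15 A

After A: V = 240.00 × 391/2451 = 38.286 V.
After B: V = 38.286 × 2181/702 = 118.95 V.
I_load = 118.95/51.3 = 2.3187 A, so P_out = 118.95 × 2.3187 = 275.81 W.
All ideal ⇒ P_in = P_out, so I_supply = 275.81/240 = 1.15 A.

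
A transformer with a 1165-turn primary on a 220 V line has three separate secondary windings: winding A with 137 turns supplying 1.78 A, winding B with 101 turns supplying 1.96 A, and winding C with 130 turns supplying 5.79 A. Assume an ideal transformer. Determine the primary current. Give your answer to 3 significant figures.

V_A = 220 × 137/1165 = 25.871 V; V_B = 220 × 101/1165 = 19.073 V; V_C = 220 × 130/1165 = 24.549 V.
P_out = V_A I_A + V_B I_B + V_C I_C = 25.871×1.78 + 19.073×1.96 + 24.549×5.79 = 46.051 + 37.383 + 142.14 = 225.57 W.
Ideal ⇒ P_in = P_out, so I_p = P_out/V_p = 225.57/220 = 1.03 A.

I_p ≈ 1.03 A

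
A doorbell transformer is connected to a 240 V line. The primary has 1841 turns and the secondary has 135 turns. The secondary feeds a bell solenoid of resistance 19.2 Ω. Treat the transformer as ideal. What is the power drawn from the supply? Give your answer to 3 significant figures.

V_s = V_p × N_s/N_p = 240 × 135/1841 = 17.599 V.
I_s = V_s/R = 17.599/19.2 = 0.91662 A.
I_p = I_s × N_s/N_p = 0.91662 × 135/1841 = 0.067216 A.
P = V_p I_p = 240 × 0.067216 = 16.1 W.

P ≈ 16.1 W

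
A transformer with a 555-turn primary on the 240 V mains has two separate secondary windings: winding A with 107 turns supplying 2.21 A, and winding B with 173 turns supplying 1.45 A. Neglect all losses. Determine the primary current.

V_A = 240 × 107/555 = 46.270 V; V_B = 240 × 173/555 = 74.811 V.
P_out = V_A I_A + V_B I_B = 46.270×2.21 + 74.811×1.45 = 102.26 + 108.48 = 210.73 W.
Ideal ⇒ P_in = P_out, so I_p = P_out/V_p = 210.73/240 = 0.878 A.

I_p ≈ 0.878 A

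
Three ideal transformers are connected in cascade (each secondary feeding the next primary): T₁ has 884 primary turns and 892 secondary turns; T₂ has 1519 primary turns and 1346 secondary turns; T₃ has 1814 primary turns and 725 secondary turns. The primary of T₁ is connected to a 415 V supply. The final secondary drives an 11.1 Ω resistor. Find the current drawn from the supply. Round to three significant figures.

I_supply ≈ 4.77 A

After T₁: V = 415.00 × 892/884 = 418.76 V.
After T₂: V = 418.76 × 1346/1519 = 371.06 V.
After T₃: V = 371.06 × 725/1814 = 148.30 V.
I_load = 148.30/11.1 = 13.361 A, so P_out = 148.30 × 13.361 = 1981.4 W.
All ideal ⇒ P_in = P_out, so I_supply = 1981.4/415 = 4.77 A.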